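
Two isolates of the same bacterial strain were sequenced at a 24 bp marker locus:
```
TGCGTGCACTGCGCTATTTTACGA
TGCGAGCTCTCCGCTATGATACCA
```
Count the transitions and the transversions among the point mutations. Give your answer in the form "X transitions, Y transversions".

Mismatches (1-based):
position 5: T→A (pyrimidine→purine, transversion)
position 8: A→T (purine→pyrimidine, transversion)
position 11: G→C (purine→pyrimidine, transversion)
position 18: T→G (pyrimidine→purine, transversion)
position 19: T→A (pyrimidine→purine, transversion)
position 23: G→C (purine→pyrimidine, transversion)

0 transitions, 6 transversions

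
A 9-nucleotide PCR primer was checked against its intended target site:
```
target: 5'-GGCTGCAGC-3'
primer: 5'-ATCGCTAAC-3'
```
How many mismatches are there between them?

Mismatches (1-based): site 1: G→A; site 2: G→T; site 4: T→G; site 5: G→C; site 6: C→T; site 8: G→A.

6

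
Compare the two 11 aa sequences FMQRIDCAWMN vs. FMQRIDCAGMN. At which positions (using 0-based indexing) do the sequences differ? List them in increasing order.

Differences at position 8 (W→G).

8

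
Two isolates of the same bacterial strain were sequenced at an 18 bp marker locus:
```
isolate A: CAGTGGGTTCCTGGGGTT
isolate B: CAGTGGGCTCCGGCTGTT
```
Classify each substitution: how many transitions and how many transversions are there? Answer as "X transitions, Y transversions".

1 transition, 3 transversions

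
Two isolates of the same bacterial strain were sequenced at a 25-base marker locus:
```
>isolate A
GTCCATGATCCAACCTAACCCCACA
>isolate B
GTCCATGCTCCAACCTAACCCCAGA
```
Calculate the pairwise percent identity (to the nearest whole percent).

92%

2 positions differ (8, 24), so 23 of 25 match: 23/25 = 92%.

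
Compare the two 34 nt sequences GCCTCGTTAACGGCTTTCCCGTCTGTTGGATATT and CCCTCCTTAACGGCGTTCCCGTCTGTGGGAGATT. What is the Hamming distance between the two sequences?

The sequences differ at bases 1, 6, 15, 27, 31 (1-based) — 5 in total.

5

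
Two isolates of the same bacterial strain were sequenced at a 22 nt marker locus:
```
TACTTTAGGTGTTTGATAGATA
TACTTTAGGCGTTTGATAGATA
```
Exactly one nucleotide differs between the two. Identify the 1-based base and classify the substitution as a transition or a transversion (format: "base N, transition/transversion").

The sequences differ only at base 10: T→C (pyrimidine→pyrimidine), a transition.

base 10, transition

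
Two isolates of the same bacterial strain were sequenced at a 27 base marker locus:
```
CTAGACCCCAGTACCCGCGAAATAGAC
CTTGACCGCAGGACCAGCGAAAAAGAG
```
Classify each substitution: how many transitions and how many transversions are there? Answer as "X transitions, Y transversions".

Mismatches (1-based):
position 3: A→T (purine→pyrimidine, transversion)
position 8: C→G (pyrimidine→purine, transversion)
position 12: T→G (pyrimidine→purine, transversion)
position 16: C→A (pyrimidine→purine, transversion)
position 23: T→A (pyrimidine→purine, transversion)
position 27: C→G (pyrimidine→purine, transversion)

0 transitions, 6 transversions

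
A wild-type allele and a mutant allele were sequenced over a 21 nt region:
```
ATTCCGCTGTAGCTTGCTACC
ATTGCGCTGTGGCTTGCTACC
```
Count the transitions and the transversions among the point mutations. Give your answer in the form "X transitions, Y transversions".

1 transition, 1 transversion

Transitions (purine↔purine or pyrimidine↔pyrimidine): 11 A→G.
Transversions (purine↔pyrimidine): 4 C→G.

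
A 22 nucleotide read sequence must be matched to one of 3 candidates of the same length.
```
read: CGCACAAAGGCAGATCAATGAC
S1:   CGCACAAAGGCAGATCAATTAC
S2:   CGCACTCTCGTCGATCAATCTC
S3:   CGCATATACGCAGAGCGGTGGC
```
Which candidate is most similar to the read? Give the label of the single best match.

Hamming distances to read — S1: 1; S2: 8; S3: 7.
Smallest is S1 with 1 mismatch.

S1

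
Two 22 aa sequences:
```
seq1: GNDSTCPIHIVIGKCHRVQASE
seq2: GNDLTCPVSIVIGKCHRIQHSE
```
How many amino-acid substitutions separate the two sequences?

Mismatches (1-based): residue 4: S→L; residue 8: I→V; residue 9: H→S; residue 18: V→I; residue 20: A→H.

5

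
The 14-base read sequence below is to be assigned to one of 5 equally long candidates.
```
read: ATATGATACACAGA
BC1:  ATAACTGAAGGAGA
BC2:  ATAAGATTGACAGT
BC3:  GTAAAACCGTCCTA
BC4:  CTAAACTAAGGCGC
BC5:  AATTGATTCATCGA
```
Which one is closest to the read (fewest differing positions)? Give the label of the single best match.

BC1 differs at 7 positions; BC2 differs at 4 positions; BC3 differs at 9 positions; BC4 differs at 9 positions; BC5 differs at 5 positions. The closest is BC2.

BC2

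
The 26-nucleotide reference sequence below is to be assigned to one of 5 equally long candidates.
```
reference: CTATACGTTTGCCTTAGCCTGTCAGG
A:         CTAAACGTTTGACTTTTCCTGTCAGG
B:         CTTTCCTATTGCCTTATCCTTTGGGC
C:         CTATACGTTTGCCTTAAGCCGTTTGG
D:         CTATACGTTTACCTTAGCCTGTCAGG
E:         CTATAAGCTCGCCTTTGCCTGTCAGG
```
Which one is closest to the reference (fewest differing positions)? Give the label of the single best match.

D

Hamming distances to reference — A: 4; B: 9; C: 5; D: 1; E: 4.
Smallest is D with 1 mismatch.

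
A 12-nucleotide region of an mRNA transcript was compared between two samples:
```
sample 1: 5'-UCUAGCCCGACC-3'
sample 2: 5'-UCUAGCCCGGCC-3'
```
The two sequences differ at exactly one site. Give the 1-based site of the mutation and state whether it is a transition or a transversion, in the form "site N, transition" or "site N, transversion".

Site 10 changes A→G. A is a purine and G is a purine, so this is a transition.

site 10, transition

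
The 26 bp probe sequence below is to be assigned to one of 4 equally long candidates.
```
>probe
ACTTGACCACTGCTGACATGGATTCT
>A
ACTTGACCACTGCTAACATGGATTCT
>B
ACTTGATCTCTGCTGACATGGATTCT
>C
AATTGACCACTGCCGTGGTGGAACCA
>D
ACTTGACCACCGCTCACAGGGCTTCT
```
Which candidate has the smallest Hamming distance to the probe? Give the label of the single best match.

A differs at 1 position; B differs at 2 positions; C differs at 8 positions; D differs at 4 positions. The closest is A.

A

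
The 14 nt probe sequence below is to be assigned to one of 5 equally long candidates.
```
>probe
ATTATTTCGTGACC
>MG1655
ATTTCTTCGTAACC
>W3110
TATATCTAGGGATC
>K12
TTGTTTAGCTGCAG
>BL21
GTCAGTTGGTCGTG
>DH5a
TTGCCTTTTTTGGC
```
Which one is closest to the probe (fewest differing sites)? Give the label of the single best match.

MG1655

Hamming distances to probe — MG1655: 3; W3110: 6; K12: 9; BL21: 8; DH5a: 9.
Smallest is MG1655 with 3 mismatches.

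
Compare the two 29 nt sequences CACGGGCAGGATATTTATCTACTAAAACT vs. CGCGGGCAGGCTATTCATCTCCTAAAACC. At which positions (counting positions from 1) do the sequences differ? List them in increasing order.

2, 11, 16, 21, 29

Scanning 1-based: 2: A/G; 11: A/C; 16: T/C; 21: A/C; 29: T/C.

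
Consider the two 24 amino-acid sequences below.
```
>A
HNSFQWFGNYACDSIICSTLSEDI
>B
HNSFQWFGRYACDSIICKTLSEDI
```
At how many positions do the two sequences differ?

2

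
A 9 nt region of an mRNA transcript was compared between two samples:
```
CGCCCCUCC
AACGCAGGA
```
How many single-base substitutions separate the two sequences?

7

Mismatches (1-based): base 1: C→A; base 2: G→A; base 4: C→G; base 6: C→A; base 7: U→G; base 8: C→G; base 9: C→A.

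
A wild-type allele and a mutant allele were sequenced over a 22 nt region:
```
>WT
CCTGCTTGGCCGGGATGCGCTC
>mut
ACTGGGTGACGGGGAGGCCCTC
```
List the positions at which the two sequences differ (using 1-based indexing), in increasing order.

1, 5, 6, 9, 11, 16, 19

Scanning 1-based: 1: C/A; 5: C/G; 6: T/G; 9: G/A; 11: C/G; 16: T/G; 19: G/C.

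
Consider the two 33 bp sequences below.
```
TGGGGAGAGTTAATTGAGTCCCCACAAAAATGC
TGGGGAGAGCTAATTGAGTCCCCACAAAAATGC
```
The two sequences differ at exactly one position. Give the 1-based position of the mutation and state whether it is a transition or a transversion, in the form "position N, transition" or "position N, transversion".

Position 10 changes T→C. T is a pyrimidine and C is a pyrimidine, so this is a transition.

position 10, transition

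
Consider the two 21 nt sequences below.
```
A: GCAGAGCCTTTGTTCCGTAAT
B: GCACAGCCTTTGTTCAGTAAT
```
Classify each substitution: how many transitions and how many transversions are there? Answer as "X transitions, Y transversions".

Transitions (purine↔purine or pyrimidine↔pyrimidine): none.
Transversions (purine↔pyrimidine): 4 G→C, 16 C→A.

0 transitions, 2 transversions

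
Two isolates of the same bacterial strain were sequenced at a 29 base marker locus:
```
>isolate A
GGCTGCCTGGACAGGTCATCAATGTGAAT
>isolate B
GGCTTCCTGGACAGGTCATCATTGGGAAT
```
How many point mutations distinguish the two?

The sequences differ at positions 5, 22, 25 (1-based) — 3 in total.

3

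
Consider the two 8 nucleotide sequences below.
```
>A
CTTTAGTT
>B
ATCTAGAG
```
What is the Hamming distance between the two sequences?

4

Comparing position by position, 4 sites differ: 1 (C/A), 3 (T/C), 7 (T/A), 8 (T/G).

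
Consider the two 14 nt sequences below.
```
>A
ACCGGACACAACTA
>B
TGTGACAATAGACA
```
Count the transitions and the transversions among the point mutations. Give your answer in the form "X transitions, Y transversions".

Mismatches (1-based):
site 1: A→T (purine→pyrimidine, transversion)
site 2: C→G (pyrimidine→purine, transversion)
site 3: C→T (pyrimidine→pyrimidine, transition)
site 5: G→A (purine→purine, transition)
site 6: A→C (purine→pyrimidine, transversion)
site 7: C→A (pyrimidine→purine, transversion)
site 9: C→T (pyrimidine→pyrimidine, transition)
site 11: A→G (purine→purine, transition)
site 12: C→A (pyrimidine→purine, transversion)
site 13: T→C (pyrimidine→pyrimidine, transition)

5 transitions, 5 transversions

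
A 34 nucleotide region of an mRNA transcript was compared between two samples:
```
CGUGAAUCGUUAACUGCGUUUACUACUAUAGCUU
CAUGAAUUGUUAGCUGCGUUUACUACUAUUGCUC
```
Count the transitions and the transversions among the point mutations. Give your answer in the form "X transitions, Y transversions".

4 transitions, 1 transversion

Transitions (purine↔purine or pyrimidine↔pyrimidine): 2 G→A, 8 C→U, 13 A→G, 34 U→C.
Transversions (purine↔pyrimidine): 30 A→U.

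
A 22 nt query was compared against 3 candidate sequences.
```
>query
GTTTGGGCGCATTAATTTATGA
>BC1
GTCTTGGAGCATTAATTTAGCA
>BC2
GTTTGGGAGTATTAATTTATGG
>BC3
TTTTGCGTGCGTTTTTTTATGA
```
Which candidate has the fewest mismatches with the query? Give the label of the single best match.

BC2

BC1 differs at 5 sites; BC2 differs at 3 sites; BC3 differs at 6 sites. The closest is BC2.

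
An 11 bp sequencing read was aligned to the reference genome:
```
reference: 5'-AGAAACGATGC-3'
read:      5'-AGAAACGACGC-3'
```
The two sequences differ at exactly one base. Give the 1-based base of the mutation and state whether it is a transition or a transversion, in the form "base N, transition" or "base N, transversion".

Base 9 changes T→C. T is a pyrimidine and C is a pyrimidine, so this is a transition.

base 9, transition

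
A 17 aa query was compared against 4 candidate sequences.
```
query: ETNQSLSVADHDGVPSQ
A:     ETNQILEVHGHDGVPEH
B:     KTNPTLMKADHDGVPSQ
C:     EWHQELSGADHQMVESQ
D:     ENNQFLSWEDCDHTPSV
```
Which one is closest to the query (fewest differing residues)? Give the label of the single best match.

B

Hamming distances to query — A: 6; B: 5; C: 7; D: 8.
Smallest is B with 5 mismatches.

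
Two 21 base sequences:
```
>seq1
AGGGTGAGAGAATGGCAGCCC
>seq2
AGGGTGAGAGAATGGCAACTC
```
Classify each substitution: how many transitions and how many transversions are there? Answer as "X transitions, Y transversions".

2 transitions, 0 transversions

Mismatches (1-based):
position 18: G→A (purine→purine, transition)
position 20: C→T (pyrimidine→pyrimidine, transition)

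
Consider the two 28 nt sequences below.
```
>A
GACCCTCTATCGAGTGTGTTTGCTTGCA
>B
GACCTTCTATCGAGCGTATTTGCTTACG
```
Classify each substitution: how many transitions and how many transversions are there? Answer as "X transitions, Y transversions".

Mismatches (1-based):
position 5: C→T (pyrimidine→pyrimidine, transition)
position 15: T→C (pyrimidine→pyrimidine, transition)
position 18: G→A (purine→purine, transition)
position 26: G→A (purine→purine, transition)
position 28: A→G (purine→purine, transition)

5 transitions, 0 transversions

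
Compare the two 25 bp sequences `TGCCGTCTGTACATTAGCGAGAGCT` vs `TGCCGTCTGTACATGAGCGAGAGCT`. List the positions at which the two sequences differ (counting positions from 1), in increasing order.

15

Scanning 1-based: 15: T/G.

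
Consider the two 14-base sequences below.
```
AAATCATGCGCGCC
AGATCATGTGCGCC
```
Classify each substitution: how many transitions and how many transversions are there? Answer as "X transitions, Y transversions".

2 transitions, 0 transversions

Mismatches (1-based):
site 2: A→G (purine→purine, transition)
site 9: C→T (pyrimidine→pyrimidine, transition)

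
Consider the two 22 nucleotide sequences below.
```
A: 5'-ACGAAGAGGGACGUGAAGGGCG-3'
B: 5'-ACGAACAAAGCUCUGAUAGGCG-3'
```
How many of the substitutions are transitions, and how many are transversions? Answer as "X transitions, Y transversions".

4 transitions, 4 transversions

Mismatches (1-based):
site 6: G→C (purine→pyrimidine, transversion)
site 8: G→A (purine→purine, transition)
site 9: G→A (purine→purine, transition)
site 11: A→C (purine→pyrimidine, transversion)
site 12: C→U (pyrimidine→pyrimidine, transition)
site 13: G→C (purine→pyrimidine, transversion)
site 17: A→U (purine→pyrimidine, transversion)
site 18: G→A (purine→purine, transition)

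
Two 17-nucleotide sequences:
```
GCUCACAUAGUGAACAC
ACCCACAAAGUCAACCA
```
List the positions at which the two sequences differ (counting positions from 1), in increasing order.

Differences at position 1 (G→A), position 3 (U→C), position 8 (U→A), position 12 (G→C), position 16 (A→C), position 17 (C→A).

1, 3, 8, 12, 16, 17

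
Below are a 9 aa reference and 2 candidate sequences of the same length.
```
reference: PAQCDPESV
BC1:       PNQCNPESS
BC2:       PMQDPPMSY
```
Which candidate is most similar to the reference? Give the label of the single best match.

BC1

Hamming distances to reference — BC1: 3; BC2: 5.
Smallest is BC1 with 3 mismatches.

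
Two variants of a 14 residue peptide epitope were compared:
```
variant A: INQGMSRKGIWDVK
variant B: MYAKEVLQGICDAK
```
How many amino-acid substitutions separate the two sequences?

10

Comparing position by position, 10 positions differ: 1 (I/M), 2 (N/Y), 3 (Q/A), 4 (G/K), 5 (M/E), 6 (S/V), 7 (R/L), 8 (K/Q), 11 (W/C), 13 (V/A).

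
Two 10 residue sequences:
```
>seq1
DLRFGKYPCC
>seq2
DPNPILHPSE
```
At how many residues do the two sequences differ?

The sequences differ at residues 2, 3, 4, 5, 6, 7, 9, 10 (1-based) — 8 in total.

8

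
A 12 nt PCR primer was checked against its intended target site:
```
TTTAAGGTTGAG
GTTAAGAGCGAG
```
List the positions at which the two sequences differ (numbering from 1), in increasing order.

1, 7, 8, 9

Differences at position 1 (T→G), position 7 (G→A), position 8 (T→G), position 9 (T→C).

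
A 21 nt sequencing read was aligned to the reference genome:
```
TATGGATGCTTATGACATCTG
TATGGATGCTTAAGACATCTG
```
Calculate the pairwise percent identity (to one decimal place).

1 position differs (13), so 20 of 21 match: 20/21 = 95.24%.

95.2%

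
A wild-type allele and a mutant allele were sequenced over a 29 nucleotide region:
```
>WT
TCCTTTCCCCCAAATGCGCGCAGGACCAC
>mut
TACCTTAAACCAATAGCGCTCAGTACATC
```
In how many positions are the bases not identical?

11

Comparing position by position, 11 positions differ: 2 (C/A), 4 (T/C), 7 (C/A), 8 (C/A), 9 (C/A), 14 (A/T), 15 (T/A), 20 (G/T), 24 (G/T), 27 (C/A), 28 (A/T).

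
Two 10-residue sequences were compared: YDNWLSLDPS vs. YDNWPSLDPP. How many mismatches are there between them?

2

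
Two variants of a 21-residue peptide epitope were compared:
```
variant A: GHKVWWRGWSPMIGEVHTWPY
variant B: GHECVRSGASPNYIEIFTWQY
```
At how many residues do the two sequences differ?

12

Comparing position by position, 12 residues differ: 3 (K/E), 4 (V/C), 5 (W/V), 6 (W/R), 7 (R/S), 9 (W/A), 12 (M/N), 13 (I/Y), 14 (G/I), 16 (V/I), 17 (H/F), 20 (P/Q).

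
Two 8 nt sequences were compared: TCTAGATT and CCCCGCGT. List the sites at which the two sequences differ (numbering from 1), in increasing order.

1, 3, 4, 6, 7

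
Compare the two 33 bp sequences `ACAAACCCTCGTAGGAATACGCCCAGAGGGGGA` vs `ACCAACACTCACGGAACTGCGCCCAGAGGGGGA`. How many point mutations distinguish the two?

8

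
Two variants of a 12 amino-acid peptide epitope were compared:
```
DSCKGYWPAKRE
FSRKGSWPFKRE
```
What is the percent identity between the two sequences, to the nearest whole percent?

67%

4 positions differ (1, 3, 6, 9), so 8 of 12 match: 8/12 = 66.67%.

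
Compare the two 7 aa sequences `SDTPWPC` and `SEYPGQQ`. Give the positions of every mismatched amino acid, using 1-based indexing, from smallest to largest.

Scanning 1-based: 2: D/E; 3: T/Y; 5: W/G; 6: P/Q; 7: C/Q.

2, 3, 5, 6, 7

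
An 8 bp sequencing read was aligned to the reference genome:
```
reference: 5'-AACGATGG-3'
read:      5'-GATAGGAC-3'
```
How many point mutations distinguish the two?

The sequences differ at sites 1, 3, 4, 5, 6, 7, 8 (1-based) — 7 in total.

7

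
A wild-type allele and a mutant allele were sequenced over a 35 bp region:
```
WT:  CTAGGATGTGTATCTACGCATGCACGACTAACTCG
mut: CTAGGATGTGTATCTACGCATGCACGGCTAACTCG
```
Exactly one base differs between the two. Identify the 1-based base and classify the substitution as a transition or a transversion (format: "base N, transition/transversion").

base 27, transition

Base 27 changes A→G. A is a purine and G is a purine, so this is a transition.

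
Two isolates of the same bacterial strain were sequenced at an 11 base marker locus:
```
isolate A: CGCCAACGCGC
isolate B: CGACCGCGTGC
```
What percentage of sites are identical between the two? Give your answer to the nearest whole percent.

64%

Mismatches at positions 3, 5, 6, 9 (1-based): 4 of 11.
Identical positions: 7/11 = 63.64% → 64%.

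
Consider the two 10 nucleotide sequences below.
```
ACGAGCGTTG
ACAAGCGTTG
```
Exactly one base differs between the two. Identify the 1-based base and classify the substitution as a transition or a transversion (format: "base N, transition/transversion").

The sequences differ only at base 3: G→A (purine→purine), a transition.

base 3, transition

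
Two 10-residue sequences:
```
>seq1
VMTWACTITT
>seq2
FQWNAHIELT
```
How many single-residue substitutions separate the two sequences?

Comparing position by position, 8 residues differ: 1 (V/F), 2 (M/Q), 3 (T/W), 4 (W/N), 6 (C/H), 7 (T/I), 8 (I/E), 9 (T/L).

8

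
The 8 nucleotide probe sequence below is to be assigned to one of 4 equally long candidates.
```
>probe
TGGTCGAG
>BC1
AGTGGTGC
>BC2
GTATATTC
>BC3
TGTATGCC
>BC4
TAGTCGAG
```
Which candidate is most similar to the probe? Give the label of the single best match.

BC4

Hamming distances to probe — BC1: 7; BC2: 7; BC3: 5; BC4: 1.
Smallest is BC4 with 1 mismatch.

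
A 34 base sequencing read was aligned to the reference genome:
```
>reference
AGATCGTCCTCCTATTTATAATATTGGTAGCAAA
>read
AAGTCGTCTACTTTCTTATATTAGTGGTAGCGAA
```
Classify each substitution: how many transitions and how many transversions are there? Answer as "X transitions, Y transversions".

Mismatches (1-based):
base 2: G→A (purine→purine, transition)
base 3: A→G (purine→purine, transition)
base 9: C→T (pyrimidine→pyrimidine, transition)
base 10: T→A (pyrimidine→purine, transversion)
base 12: C→T (pyrimidine→pyrimidine, transition)
base 14: A→T (purine→pyrimidine, transversion)
base 15: T→C (pyrimidine→pyrimidine, transition)
base 21: A→T (purine→pyrimidine, transversion)
base 24: T→G (pyrimidine→purine, transversion)
base 32: A→G (purine→purine, transition)

6 transitions, 4 transversions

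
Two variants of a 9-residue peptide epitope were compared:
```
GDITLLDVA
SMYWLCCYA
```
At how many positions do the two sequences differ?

Comparing position by position, 7 positions differ: 1 (G/S), 2 (D/M), 3 (I/Y), 4 (T/W), 6 (L/C), 7 (D/C), 8 (V/Y).

7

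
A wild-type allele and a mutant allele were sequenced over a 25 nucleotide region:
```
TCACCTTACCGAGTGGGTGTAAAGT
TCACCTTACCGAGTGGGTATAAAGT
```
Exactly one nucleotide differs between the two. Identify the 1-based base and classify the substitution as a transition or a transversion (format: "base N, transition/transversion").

base 19, transition

The sequences differ only at base 19: G→A (purine→purine), a transition.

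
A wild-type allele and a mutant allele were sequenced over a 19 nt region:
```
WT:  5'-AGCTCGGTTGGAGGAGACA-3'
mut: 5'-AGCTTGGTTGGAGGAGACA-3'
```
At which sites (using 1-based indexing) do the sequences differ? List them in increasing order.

5

Scanning 1-based: 5: C/T.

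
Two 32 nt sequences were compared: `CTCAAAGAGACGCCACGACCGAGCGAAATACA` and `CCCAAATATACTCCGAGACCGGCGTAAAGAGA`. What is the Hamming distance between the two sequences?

Comparing position by position, 12 bases differ: 2 (T/C), 7 (G/T), 9 (G/T), 12 (G/T), 15 (A/G), 16 (C/A), 22 (A/G), 23 (G/C), 24 (C/G), 25 (G/T), 29 (T/G), 31 (C/G).

12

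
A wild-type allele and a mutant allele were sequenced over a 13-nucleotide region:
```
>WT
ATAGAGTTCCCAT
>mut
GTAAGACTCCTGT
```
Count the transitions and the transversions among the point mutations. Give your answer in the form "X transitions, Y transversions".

7 transitions, 0 transversions

Transitions (purine↔purine or pyrimidine↔pyrimidine): 1 A→G, 4 G→A, 5 A→G, 6 G→A, 7 T→C, 11 C→T, 12 A→G.
Transversions (purine↔pyrimidine): none.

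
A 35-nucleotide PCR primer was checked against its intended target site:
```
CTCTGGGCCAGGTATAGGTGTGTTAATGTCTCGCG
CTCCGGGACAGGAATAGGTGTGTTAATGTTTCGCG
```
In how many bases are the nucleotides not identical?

The sequences differ at bases 4, 8, 13, 30 (1-based) — 4 in total.

4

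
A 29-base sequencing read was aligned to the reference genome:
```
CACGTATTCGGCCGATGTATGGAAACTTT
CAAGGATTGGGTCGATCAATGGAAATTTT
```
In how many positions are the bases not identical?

Comparing position by position, 7 positions differ: 3 (C/A), 5 (T/G), 9 (C/G), 12 (C/T), 17 (G/C), 18 (T/A), 26 (C/T).

7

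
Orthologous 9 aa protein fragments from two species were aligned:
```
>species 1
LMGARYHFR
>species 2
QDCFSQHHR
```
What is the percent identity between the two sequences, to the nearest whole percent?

22%

7 positions differ (1, 2, 3, 4, 5, 6, 8), so 2 of 9 match: 2/9 = 22.22%.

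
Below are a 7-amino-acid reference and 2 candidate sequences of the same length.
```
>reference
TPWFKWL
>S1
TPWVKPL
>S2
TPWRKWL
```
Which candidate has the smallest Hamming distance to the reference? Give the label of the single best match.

S2

S1 differs at 2 positions; S2 differs at 1 position. The closest is S2.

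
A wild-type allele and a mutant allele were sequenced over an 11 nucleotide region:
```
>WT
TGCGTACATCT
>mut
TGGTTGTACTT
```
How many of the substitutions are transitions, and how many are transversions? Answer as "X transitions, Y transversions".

4 transitions, 2 transversions

Transitions (purine↔purine or pyrimidine↔pyrimidine): 6 A→G, 7 C→T, 9 T→C, 10 C→T.
Transversions (purine↔pyrimidine): 3 C→G, 4 G→T.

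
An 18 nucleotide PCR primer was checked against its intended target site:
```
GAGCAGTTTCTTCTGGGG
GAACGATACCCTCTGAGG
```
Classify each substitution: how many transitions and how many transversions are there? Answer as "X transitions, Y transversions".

Mismatches (1-based):
position 3: G→A (purine→purine, transition)
position 5: A→G (purine→purine, transition)
position 6: G→A (purine→purine, transition)
position 8: T→A (pyrimidine→purine, transversion)
position 9: T→C (pyrimidine→pyrimidine, transition)
position 11: T→C (pyrimidine→pyrimidine, transition)
position 16: G→A (purine→purine, transition)

6 transitions, 1 transversion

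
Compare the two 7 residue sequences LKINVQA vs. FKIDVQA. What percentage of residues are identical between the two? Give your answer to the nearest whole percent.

Mismatches at positions 1, 4 (1-based): 2 of 7.
Identical positions: 5/7 = 71.43% → 71%.

71%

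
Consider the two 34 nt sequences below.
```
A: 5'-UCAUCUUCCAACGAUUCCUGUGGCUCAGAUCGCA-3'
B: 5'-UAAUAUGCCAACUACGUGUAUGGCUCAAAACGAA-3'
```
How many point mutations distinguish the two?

Comparing position by position, 12 bases differ: 2 (C/A), 5 (C/A), 7 (U/G), 13 (G/U), 15 (U/C), 16 (U/G), 17 (C/U), 18 (C/G), 20 (G/A), 28 (G/A), 30 (U/A), 33 (C/A).

12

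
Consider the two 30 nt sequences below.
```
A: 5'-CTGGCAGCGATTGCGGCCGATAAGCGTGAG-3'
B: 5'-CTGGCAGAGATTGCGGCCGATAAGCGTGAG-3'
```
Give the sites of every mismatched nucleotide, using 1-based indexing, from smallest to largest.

8

Differences at site 8 (C→A).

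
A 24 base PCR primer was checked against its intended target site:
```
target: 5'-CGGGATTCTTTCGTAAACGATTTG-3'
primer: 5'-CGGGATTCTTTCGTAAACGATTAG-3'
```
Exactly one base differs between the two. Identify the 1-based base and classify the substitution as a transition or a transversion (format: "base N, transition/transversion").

Base 23 changes T→A. T is a pyrimidine and A is a purine, so this is a transversion.

base 23, transversion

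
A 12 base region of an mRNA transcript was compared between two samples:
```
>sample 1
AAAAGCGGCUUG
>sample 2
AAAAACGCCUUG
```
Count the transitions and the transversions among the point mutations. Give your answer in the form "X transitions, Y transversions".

1 transition, 1 transversion

Mismatches (1-based):
site 5: G→A (purine→purine, transition)
site 8: G→C (purine→pyrimidine, transversion)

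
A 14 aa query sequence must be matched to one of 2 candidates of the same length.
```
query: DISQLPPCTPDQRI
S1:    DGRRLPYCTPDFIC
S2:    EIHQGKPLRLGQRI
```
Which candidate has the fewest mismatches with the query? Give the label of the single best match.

S1

S1 differs at 7 residues; S2 differs at 8 residues. The closest is S1.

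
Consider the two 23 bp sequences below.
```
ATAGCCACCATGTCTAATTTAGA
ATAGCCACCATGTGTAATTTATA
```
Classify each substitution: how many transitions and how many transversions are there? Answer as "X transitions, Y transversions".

0 transitions, 2 transversions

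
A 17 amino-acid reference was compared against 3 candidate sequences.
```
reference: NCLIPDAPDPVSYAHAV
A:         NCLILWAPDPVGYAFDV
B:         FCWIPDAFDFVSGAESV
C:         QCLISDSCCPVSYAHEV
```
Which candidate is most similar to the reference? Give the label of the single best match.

Hamming distances to reference — A: 5; B: 7; C: 6.
Smallest is A with 5 mismatches.

A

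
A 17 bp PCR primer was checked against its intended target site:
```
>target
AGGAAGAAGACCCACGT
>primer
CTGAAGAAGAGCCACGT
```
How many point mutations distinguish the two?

3

Mismatches (1-based): site 1: A→C; site 2: G→T; site 11: C→G.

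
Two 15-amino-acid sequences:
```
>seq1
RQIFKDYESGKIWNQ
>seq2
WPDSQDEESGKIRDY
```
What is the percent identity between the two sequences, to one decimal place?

Mismatches at positions 1, 2, 3, 4, 5, 7, 13, 14, 15 (1-based): 9 of 15.
Identical positions: 6/15 = 40% → 40.0%.

40.0%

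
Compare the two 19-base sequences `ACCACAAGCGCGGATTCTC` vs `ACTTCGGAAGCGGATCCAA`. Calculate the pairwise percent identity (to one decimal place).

52.6%

Mismatches at positions 3, 4, 6, 7, 8, 9, 16, 18, 19 (1-based): 9 of 19.
Identical positions: 10/19 = 52.63% → 52.6%.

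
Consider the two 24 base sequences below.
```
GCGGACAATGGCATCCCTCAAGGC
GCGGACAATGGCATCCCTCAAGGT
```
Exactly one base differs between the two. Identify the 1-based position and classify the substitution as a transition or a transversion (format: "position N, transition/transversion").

position 24, transition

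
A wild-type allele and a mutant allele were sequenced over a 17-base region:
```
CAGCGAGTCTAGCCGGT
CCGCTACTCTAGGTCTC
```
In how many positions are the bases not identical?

Comparing position by position, 8 positions differ: 2 (A/C), 5 (G/T), 7 (G/C), 13 (C/G), 14 (C/T), 15 (G/C), 16 (G/T), 17 (T/C).

8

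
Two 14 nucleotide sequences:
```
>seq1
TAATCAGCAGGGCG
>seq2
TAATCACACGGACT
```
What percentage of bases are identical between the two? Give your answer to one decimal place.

5 positions differ (7, 8, 9, 12, 14), so 9 of 14 match: 9/14 = 64.29%.

64.3%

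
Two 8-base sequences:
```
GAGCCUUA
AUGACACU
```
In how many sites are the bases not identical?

Mismatches (1-based): site 1: G→A; site 2: A→U; site 4: C→A; site 6: U→A; site 7: U→C; site 8: A→U.

6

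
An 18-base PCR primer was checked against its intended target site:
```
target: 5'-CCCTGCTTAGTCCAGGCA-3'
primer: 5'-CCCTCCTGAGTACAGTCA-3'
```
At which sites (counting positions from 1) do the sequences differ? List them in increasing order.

5, 8, 12, 16

Differences at site 5 (G→C), site 8 (T→G), site 12 (C→A), site 16 (G→T).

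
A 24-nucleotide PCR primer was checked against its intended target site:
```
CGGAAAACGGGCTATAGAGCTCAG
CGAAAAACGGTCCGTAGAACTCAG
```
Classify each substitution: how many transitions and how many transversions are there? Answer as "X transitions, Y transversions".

4 transitions, 1 transversion

Mismatches (1-based):
position 3: G→A (purine→purine, transition)
position 11: G→T (purine→pyrimidine, transversion)
position 13: T→C (pyrimidine→pyrimidine, transition)
position 14: A→G (purine→purine, transition)
position 19: G→A (purine→purine, transition)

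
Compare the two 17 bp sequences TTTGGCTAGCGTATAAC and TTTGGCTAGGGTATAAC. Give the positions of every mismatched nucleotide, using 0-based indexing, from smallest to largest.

Scanning 0-based: 9: C/G.

9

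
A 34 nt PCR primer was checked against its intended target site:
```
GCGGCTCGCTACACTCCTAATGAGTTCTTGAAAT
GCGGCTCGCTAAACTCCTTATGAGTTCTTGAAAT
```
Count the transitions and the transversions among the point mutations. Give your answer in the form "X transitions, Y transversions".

0 transitions, 2 transversions

Mismatches (1-based):
site 12: C→A (pyrimidine→purine, transversion)
site 19: A→T (purine→pyrimidine, transversion)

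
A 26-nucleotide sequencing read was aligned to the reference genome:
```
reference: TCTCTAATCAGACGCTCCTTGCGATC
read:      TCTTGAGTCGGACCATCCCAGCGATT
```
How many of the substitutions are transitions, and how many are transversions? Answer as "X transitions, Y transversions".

Transitions (purine↔purine or pyrimidine↔pyrimidine): 4 C→T, 7 A→G, 10 A→G, 19 T→C, 26 C→T.
Transversions (purine↔pyrimidine): 5 T→G, 14 G→C, 15 C→A, 20 T→A.

5 transitions, 4 transversions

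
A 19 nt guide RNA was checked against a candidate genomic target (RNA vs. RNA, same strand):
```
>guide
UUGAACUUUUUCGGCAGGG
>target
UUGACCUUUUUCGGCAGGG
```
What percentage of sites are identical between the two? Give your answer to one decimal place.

Mismatch at position 5 (1-based): 1 of 19.
Identical positions: 18/19 = 94.74% → 94.7%.

94.7%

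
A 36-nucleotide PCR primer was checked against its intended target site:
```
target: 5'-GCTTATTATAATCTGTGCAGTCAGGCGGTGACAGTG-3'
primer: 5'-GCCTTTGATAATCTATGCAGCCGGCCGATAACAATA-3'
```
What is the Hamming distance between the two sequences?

11

Comparing position by position, 11 positions differ: 3 (T/C), 5 (A/T), 7 (T/G), 15 (G/A), 21 (T/C), 23 (A/G), 25 (G/C), 28 (G/A), 30 (G/A), 34 (G/A), 36 (G/A).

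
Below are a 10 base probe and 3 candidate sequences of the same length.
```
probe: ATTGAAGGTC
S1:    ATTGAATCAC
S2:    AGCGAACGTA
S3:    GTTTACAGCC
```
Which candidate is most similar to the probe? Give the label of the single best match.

Hamming distances to probe — S1: 3; S2: 4; S3: 5.
Smallest is S1 with 3 mismatches.

S1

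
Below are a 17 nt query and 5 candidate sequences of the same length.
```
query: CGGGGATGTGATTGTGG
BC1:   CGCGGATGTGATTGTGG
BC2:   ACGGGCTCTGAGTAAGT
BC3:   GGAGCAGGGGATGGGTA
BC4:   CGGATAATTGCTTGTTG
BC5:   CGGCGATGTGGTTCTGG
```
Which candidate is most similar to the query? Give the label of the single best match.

BC1 differs at 1 position; BC2 differs at 8 positions; BC3 differs at 9 positions; BC4 differs at 6 positions; BC5 differs at 3 positions. The closest is BC1.

BC1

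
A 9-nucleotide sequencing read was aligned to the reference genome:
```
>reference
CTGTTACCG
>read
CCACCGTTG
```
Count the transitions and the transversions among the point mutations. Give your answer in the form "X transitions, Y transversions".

Mismatches (1-based):
base 2: T→C (pyrimidine→pyrimidine, transition)
base 3: G→A (purine→purine, transition)
base 4: T→C (pyrimidine→pyrimidine, transition)
base 5: T→C (pyrimidine→pyrimidine, transition)
base 6: A→G (purine→purine, transition)
base 7: C→T (pyrimidine→pyrimidine, transition)
base 8: C→T (pyrimidine→pyrimidine, transition)

7 transitions, 0 transversions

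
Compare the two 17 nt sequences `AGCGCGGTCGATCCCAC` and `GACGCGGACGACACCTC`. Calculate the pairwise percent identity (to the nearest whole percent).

65%

Mismatches at positions 1, 2, 8, 12, 13, 16 (1-based): 6 of 17.
Identical positions: 11/17 = 64.71% → 65%.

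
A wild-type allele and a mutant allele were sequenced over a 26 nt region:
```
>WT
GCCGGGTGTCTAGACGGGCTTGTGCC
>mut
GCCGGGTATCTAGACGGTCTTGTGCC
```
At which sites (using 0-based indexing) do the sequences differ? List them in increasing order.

7, 17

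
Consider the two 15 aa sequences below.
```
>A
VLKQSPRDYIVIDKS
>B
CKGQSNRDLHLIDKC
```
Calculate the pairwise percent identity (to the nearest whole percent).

47%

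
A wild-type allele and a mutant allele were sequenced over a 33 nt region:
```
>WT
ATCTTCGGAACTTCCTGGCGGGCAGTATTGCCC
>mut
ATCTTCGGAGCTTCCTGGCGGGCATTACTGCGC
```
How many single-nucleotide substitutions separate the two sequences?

The sequences differ at positions 10, 25, 28, 32 (1-based) — 4 in total.

4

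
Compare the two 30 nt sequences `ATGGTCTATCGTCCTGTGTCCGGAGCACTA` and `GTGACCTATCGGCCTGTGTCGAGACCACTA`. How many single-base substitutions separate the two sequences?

7

Mismatches (1-based): position 1: A→G; position 4: G→A; position 5: T→C; position 12: T→G; position 21: C→G; position 22: G→A; position 25: G→C.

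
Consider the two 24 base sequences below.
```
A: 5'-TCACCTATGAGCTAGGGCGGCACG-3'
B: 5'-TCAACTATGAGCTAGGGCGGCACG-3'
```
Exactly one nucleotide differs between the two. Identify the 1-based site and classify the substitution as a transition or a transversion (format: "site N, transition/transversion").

site 4, transversion

Site 4 changes C→A. C is a pyrimidine and A is a purine, so this is a transversion.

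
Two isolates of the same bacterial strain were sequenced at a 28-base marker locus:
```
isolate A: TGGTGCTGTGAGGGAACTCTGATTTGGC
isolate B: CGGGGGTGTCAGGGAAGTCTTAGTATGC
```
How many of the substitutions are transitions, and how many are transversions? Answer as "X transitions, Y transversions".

1 transition, 8 transversions

Transitions (purine↔purine or pyrimidine↔pyrimidine): 1 T→C.
Transversions (purine↔pyrimidine): 4 T→G, 6 C→G, 10 G→C, 17 C→G, 21 G→T, 23 T→G, 25 T→A, 26 G→T.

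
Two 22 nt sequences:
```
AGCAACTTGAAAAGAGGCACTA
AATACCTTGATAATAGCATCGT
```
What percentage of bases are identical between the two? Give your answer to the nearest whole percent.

Mismatches at positions 2, 3, 5, 11, 14, 17, 18, 19, 21, 22 (1-based): 10 of 22.
Identical positions: 12/22 = 54.55% → 55%.

55%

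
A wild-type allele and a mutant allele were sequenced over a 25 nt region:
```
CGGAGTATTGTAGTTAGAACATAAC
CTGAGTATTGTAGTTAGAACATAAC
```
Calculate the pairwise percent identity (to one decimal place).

1 position differs (2), so 24 of 25 match: 24/25 = 96%.

96.0%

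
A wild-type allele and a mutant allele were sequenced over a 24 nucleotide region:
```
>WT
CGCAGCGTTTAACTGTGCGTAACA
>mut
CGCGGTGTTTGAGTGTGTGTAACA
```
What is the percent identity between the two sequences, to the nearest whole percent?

Mismatches at positions 4, 6, 11, 13, 18 (1-based): 5 of 24.
Identical positions: 19/24 = 79.17% → 79%.

79%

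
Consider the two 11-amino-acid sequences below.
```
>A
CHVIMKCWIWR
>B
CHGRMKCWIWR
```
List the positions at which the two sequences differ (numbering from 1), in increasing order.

3, 4

Scanning 1-based: 3: V/G; 4: I/R.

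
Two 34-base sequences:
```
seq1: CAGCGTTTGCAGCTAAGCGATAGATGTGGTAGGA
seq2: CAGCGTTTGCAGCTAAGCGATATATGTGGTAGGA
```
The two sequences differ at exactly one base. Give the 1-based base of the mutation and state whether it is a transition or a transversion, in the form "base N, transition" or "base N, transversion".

The sequences differ only at base 23: G→T (purine→pyrimidine), a transversion.

base 23, transversion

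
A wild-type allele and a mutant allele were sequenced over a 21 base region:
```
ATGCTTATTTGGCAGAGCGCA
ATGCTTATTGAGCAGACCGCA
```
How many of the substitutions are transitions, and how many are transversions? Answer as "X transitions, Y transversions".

Transitions (purine↔purine or pyrimidine↔pyrimidine): 11 G→A.
Transversions (purine↔pyrimidine): 10 T→G, 17 G→C.

1 transition, 2 transversions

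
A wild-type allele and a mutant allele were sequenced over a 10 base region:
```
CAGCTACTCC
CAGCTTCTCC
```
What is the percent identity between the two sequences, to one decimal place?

1 position differs (6), so 9 of 10 match: 9/10 = 90%.

90.0%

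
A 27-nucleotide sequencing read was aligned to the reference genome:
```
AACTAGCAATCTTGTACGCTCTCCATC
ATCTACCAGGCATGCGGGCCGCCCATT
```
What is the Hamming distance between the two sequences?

Comparing position by position, 12 positions differ: 2 (A/T), 6 (G/C), 9 (A/G), 10 (T/G), 12 (T/A), 15 (T/C), 16 (A/G), 17 (C/G), 20 (T/C), 21 (C/G), 22 (T/C), 27 (C/T).

12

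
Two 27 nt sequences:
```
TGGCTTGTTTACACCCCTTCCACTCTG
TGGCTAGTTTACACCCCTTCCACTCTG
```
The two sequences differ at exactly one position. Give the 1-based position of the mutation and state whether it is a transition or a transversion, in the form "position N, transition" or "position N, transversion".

position 6, transversion

The sequences differ only at position 6: T→A (pyrimidine→purine), a transversion.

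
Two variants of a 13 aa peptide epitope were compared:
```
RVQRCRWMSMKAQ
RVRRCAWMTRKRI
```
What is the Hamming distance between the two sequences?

6

Mismatches (1-based): residue 3: Q→R; residue 6: R→A; residue 9: S→T; residue 10: M→R; residue 12: A→R; residue 13: Q→I.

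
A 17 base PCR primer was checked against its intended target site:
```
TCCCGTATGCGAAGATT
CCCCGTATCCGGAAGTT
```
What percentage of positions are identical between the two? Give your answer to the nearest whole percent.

5 positions differ (1, 9, 12, 14, 15), so 12 of 17 match: 12/17 = 70.59%.

71%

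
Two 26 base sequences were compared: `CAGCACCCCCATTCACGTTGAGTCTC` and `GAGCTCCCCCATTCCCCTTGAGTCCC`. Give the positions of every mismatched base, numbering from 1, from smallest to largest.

Differences at position 1 (C→G), position 5 (A→T), position 15 (A→C), position 17 (G→C), position 25 (T→C).

1, 5, 15, 17, 25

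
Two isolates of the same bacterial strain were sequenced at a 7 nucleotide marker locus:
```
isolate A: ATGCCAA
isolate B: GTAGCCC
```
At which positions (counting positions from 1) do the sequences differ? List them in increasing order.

1, 3, 4, 6, 7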